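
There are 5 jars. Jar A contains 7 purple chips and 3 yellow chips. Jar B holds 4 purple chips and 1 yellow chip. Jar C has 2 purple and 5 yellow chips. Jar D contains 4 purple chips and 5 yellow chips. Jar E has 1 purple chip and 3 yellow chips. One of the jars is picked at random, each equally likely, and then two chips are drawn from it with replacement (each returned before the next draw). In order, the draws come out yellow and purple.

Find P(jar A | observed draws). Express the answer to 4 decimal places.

0.2082

For each hypothesis, P(data | H) works out to: P(data | jar A) = (3/10)(7/10) = 0.21; P(data | jar B) = (1/5)(4/5) = 0.16; P(data | jar C) = (5/7)(2/7) = 0.20408; P(data | jar D) = (5/9)(4/9) = 0.24691; P(data | jar E) = (3/4)(1/4) = 0.1875.
The prior-weighted likelihoods are 1/5 · 0.21 = 0.042, 1/5 · 0.16 = 0.032, 1/5 · 0.20408 = 0.040816, 1/5 · 0.24691 = 0.049383, 1/5 · 0.1875 = 0.0375; summing to 0.2017.
Therefore the posterior P(jar A | data) = (0.042) / (0.2017) = 0.20823.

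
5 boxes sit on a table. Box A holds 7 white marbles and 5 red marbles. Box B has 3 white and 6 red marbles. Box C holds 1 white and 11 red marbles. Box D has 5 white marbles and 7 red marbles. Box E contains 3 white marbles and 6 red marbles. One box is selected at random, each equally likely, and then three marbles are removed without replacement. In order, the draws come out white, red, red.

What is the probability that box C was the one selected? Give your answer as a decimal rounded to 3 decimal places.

For each hypothesis, P(data | H) works out to: P(data | box A) = (7/12)(5/11)(4/10) = 0.10606; P(data | box B) = (3/9)(6/8)(5/7) = 0.17857; P(data | box C) = (1/12)(11/11)(10/10) = 0.083333; P(data | box D) = (5/12)(7/11)(6/10) = 0.15909; P(data | box E) = (3/9)(6/8)(5/7) = 0.17857.
Multiplying each by its prior: 1/5 · 0.10606 = 0.021212, 1/5 · 0.17857 = 0.035714, 1/5 · 0.083333 = 0.016667, 1/5 · 0.15909 = 0.031818, 1/5 · 0.17857 = 0.035714; these sum to 0.14113.
Therefore the posterior P(box C | data) = (0.016667) / (0.14113) = 0.1181.

0.118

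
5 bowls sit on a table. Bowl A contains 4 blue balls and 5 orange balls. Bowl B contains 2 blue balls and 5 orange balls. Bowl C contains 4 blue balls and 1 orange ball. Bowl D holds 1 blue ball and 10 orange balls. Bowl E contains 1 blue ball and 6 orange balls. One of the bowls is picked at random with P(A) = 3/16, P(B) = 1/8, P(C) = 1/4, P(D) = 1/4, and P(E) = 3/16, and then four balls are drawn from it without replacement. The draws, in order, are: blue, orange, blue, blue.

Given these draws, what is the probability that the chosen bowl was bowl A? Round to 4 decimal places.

The likelihood of the observed sequence under each hypothesis: P(data | bowl A) = (4/9)(5/8)(3/7)(2/6) = 0.039683; P(data | bowl B) = (2/7)(5/6)(1/5)(0/4) = 0; P(data | bowl C) = (4/5)(1/4)(3/3)(2/2) = 0.2; P(data | bowl D) = (1/11)(10/10)(0/9) = 0; P(data | bowl E) = (1/7)(6/6)(0/5) = 0.
The prior-weighted likelihoods are 3/16 · 0.039683 = 0.0074405, 1/8 · 0 = 0, 1/4 · 0.2 = 0.05, 1/4 · 0 = 0, 3/16 · 0 = 0; with total 0.05744.
So P(bowl A | data) = (0.0074405) / (0.05744) = 0.12953.

0.1295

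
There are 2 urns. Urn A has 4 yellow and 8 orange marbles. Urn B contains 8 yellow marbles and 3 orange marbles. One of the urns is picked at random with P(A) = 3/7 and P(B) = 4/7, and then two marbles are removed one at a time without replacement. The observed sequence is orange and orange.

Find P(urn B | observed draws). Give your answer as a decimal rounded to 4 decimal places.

Under each hypothesis, the probability of the observed sequence is: P(data | urn A) = (8/12)(7/11) = 14/33; P(data | urn B) = (3/11)(2/10) = 3/55.
Weighting by the prior gives 3/7 · 14/33 = 2/11, 4/7 · 3/55 = 12/385; with total 82/385.
Hence P(urn B | data) = (12/385) / (82/385) = 6/41.

0.1463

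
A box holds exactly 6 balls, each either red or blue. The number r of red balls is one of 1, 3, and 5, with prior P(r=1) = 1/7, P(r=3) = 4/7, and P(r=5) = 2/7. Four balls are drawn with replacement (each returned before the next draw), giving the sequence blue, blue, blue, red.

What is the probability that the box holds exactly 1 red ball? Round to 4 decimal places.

Compute the likelihood of the observed sequence for each case: P(data | r = 1) = (5/6)(5/6)(5/6)(1/6) = 0.096451; P(data | r = 3) = (3/6)(3/6)(3/6)(3/6) = 0.0625; P(data | r = 5) = (1/6)(1/6)(1/6)(5/6) = 0.003858.
Weighting by the prior gives 1/7 · 0.096451 = 0.013779, 4/7 · 0.0625 = 0.035714, 2/7 · 0.003858 = 0.0011023; with total 0.050595.
Hence P(r = 1 | data) = (0.013779) / (0.050595) = 0.27233.

0.2723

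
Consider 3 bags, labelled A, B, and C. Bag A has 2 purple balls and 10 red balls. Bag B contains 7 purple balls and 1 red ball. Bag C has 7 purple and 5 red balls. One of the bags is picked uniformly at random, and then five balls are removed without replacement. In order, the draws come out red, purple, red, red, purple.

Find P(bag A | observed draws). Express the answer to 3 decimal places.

0.364

For each hypothesis, P(data | H) works out to: P(data | bag A) = (10/12)(2/11)(9/10)(8/9)(1/8) = 1/66; P(data | bag B) = (1/8)(7/7)(0/6) = 0; P(data | bag C) = (5/12)(7/11)(4/10)(3/9)(6/8) = 7/264.
The prior-weighted likelihoods are 1/3 · 1/66 = 1/198, 1/3 · 0 = 0, 1/3 · 7/264 = 7/792; these sum to 1/72.
By Bayes' rule, P(bag A | data) = (1/198) / (1/72) = 4/11.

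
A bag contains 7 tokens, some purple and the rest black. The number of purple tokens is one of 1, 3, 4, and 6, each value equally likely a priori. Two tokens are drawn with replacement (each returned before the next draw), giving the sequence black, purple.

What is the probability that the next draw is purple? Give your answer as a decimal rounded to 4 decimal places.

0.5000

Under each hypothesis, the probability of the observed sequence is: P(data | r = 1) = (6/7)(1/7) = 6/49; P(data | r = 3) = (4/7)(3/7) = 12/49; P(data | r = 4) = (3/7)(4/7) = 12/49; P(data | r = 6) = (1/7)(6/7) = 6/49.
Weighting by the prior gives 1/4 · 6/49 = 3/98, 1/4 · 12/49 = 3/49, 1/4 · 12/49 = 3/49, 1/4 · 6/49 = 3/98; summing to 9/49.
Normalising, the posterior is P(r = 1 | data) = 1/6, P(r = 3 | data) = 1/3, P(r = 4 | data) = 1/3, P(r = 6 | data) = 1/6.
Averaging over the posterior, P(purple next | data) = (1/7)(1/6) + (3/7)(1/3) + (4/7)(1/3) + (6/7)(1/6) = 1/2.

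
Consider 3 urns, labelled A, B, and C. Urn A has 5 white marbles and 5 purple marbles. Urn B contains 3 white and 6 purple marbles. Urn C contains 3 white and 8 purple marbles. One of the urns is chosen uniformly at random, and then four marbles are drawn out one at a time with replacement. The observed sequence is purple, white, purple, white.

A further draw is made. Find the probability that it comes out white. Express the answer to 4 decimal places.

For each hypothesis, P(data | H) works out to: P(data | urn A) = (5/10)(5/10)(5/10)(5/10) = 0.0625; P(data | urn B) = (6/9)(3/9)(6/9)(3/9) = 0.049383; P(data | urn C) = (8/11)(3/11)(8/11)(3/11) = 0.039342.
Weighting by the prior gives 1/3 · 0.0625 = 0.020833, 1/3 · 0.049383 = 0.016461, 1/3 · 0.039342 = 0.013114; these sum to 0.050408.
Normalising, the posterior is P(urn A | data) = 0.41329, P(urn B | data) = 0.32655, P(urn C | data) = 0.26015.
The predictive probability is P(white next | data) = (1/2)(0.41329) + (1/3)(0.32655) + (3/11)(0.26015) = 0.38645.

0.3864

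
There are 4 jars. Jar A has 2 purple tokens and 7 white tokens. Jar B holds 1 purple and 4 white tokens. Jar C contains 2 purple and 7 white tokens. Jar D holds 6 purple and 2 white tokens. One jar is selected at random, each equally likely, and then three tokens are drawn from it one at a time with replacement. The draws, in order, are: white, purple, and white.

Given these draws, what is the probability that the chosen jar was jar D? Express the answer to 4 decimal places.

Under each hypothesis, the probability of the observed sequence is: P(data | jar A) = (7/9)(2/9)(7/9) = 0.13443; P(data | jar B) = (4/5)(1/5)(4/5) = 0.128; P(data | jar C) = (7/9)(2/9)(7/9) = 0.13443; P(data | jar D) = (2/8)(6/8)(2/8) = 0.046875.
Multiplying each by its prior: 1/4 · 0.13443 = 0.033608, 1/4 · 0.128 = 0.032, 1/4 · 0.13443 = 0.033608, 1/4 · 0.046875 = 0.011719; summing to 0.11093.
So P(jar D | data) = (0.011719) / (0.11093) = 0.10564.

0.1056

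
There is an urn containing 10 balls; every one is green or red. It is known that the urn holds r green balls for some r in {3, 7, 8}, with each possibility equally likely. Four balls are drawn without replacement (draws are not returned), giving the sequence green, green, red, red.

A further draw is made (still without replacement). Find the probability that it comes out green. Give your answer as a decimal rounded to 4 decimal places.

0.5909

Under each hypothesis, the probability of the observed sequence is: P(data | r = 3) = (3/10)(2/9)(7/8)(6/7) = 1/20; P(data | r = 7) = (7/10)(6/9)(3/8)(2/7) = 1/20; P(data | r = 8) = (8/10)(7/9)(2/8)(1/7) = 1/45.
Weighting by the prior gives 1/3 · 1/20 = 1/60, 1/3 · 1/20 = 1/60, 1/3 · 1/45 = 1/135; with total 11/270.
Normalising, the posterior is P(r = 3 | data) = 9/22, P(r = 7 | data) = 9/22, P(r = 8 | data) = 2/11.
Averaging over the posterior, P(green next | data) = (1/6)(9/22) + (5/6)(9/22) + (1)(2/11) = 13/22.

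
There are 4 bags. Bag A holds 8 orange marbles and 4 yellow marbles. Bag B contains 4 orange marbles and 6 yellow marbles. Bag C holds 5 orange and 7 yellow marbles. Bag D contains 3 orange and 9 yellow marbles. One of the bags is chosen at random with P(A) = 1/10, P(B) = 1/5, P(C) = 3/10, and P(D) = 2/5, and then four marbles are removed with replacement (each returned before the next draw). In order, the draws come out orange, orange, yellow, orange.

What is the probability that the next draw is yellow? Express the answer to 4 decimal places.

0.5386

For each hypothesis, P(data | H) works out to: P(data | bag A) = (8/12)(8/12)(4/12)(8/12) = 0.098765; P(data | bag B) = (4/10)(4/10)(6/10)(4/10) = 0.0384; P(data | bag C) = (5/12)(5/12)(7/12)(5/12) = 0.042197; P(data | bag D) = (3/12)(3/12)(9/12)(3/12) = 0.011719.
Weighting by the prior gives 1/10 · 0.098765 = 0.0098765, 1/5 · 0.0384 = 0.00768, 3/10 · 0.042197 = 0.012659, 2/5 · 0.011719 = 0.0046875; these sum to 0.034903.
The posterior is then P(bag A | data) = 0.28297, P(bag B | data) = 0.22004, P(bag C | data) = 0.36269, P(bag D | data) = 0.1343.
So P(yellow next | data) = Σ P(yellow next | H) P(H | data) = (1/3)(0.28297) + (3/5)(0.22004) + (7/12)(0.36269) + (3/4)(0.1343) = 0.53864.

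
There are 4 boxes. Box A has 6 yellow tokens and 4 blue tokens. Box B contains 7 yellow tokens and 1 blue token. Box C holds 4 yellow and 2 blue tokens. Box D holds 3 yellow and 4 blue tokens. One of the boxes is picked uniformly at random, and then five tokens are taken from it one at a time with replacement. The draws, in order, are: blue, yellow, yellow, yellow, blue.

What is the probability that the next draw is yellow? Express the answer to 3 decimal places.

Under each hypothesis, the probability of the observed sequence is: P(data | box A) = (4/10)(6/10)(6/10)(6/10)(4/10) = 0.03456; P(data | box B) = (1/8)(7/8)(7/8)(7/8)(1/8) = 0.010468; P(data | box C) = (2/6)(4/6)(4/6)(4/6)(2/6) = 0.032922; P(data | box D) = (4/7)(3/7)(3/7)(3/7)(4/7) = 0.025704.
Weighting by the prior gives 1/4 · 0.03456 = 0.00864, 1/4 · 0.010468 = 0.0026169, 1/4 · 0.032922 = 0.0082305, 1/4 · 0.025704 = 0.0064259; with total 0.025913.
The posterior is then P(box A | data) = 0.33342, P(box B | data) = 0.10099, P(box C | data) = 0.31762, P(box D | data) = 0.24798.
So P(yellow next | data) = Σ P(yellow next | H) P(H | data) = (3/5)(0.33342) + (7/8)(0.10099) + (2/3)(0.31762) + (3/7)(0.24798) = 0.60644.

0.606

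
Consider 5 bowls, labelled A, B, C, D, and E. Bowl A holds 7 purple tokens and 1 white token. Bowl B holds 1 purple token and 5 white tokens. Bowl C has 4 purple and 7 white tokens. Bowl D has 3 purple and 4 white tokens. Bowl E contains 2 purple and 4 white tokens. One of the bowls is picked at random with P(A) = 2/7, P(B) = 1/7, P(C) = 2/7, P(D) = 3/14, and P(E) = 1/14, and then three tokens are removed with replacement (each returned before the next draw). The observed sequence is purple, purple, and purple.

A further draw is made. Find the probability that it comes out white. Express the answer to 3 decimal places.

Compute the likelihood of the observed sequence for each case: P(data | bowl A) = (7/8)(7/8)(7/8) = 0.66992; P(data | bowl B) = (1/6)(1/6)(1/6) = 0.0046296; P(data | bowl C) = (4/11)(4/11)(4/11) = 0.048084; P(data | bowl D) = (3/7)(3/7)(3/7) = 0.078717; P(data | bowl E) = (2/6)(2/6)(2/6) = 0.037037.
The prior-weighted likelihoods are 2/7 · 0.66992 = 0.19141, 1/7 · 0.0046296 = 0.00066138, 2/7 · 0.048084 = 0.013738, 3/14 · 0.078717 = 0.016868, 1/14 · 0.037037 = 0.0026455; these sum to 0.22532.
The posterior is then P(bowl A | data) = 0.84949, P(bowl B | data) = 0.0029353, P(bowl C | data) = 0.060973, P(bowl D | data) = 0.074862, P(bowl E | data) = 0.011741.
The predictive probability is P(white next | data) = (1/8)(0.84949) + (5/6)(0.0029353) + (7/11)(0.060973) + (4/7)(0.074862) + (2/3)(0.011741) = 0.19804.

0.198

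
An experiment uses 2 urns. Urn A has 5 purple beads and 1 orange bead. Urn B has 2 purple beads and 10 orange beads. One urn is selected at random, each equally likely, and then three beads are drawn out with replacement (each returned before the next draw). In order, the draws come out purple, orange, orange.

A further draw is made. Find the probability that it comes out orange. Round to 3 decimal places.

0.722

For each hypothesis, P(data | H) works out to: P(data | urn A) = (5/6)(1/6)(1/6) = 5/216; P(data | urn B) = (2/12)(10/12)(10/12) = 25/216.
Weighting by the prior gives 1/2 · 5/216 = 5/432, 1/2 · 25/216 = 25/432; these sum to 5/72.
Normalising, the posterior is P(urn A | data) = 1/6, P(urn B | data) = 5/6.
Averaging over the posterior, P(orange next | data) = (1/6)(1/6) + (5/6)(5/6) = 13/18.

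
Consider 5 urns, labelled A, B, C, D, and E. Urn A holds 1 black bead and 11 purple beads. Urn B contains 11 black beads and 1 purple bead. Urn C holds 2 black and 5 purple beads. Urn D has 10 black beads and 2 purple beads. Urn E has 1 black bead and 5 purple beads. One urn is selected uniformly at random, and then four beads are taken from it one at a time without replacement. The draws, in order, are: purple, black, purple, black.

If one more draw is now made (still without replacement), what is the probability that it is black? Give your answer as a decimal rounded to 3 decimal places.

For each hypothesis, P(data | H) works out to: P(data | urn A) = (11/12)(1/11)(10/10)(0/9) = 0; P(data | urn B) = (1/12)(11/11)(0/10) = 0; P(data | urn C) = (5/7)(2/6)(4/5)(1/4) = 0.047619; P(data | urn D) = (2/12)(10/11)(1/10)(9/9) = 0.015152; P(data | urn E) = (5/6)(1/5)(4/4)(0/3) = 0.
Weighting by the prior gives 1/5 · 0 = 0, 1/5 · 0 = 0, 1/5 · 0.047619 = 0.0095238, 1/5 · 0.015152 = 0.0030303, 1/5 · 0 = 0; summing to 0.012554.
Normalising, the posterior is P(urn A | data) = 0, P(urn B | data) = 0, P(urn C | data) = 0.75862, P(urn D | data) = 0.24138, P(urn E | data) = 0.
The predictive probability is P(black next | data) = (0)(0.75862) + (1)(0.24138) = 0.24138.

0.241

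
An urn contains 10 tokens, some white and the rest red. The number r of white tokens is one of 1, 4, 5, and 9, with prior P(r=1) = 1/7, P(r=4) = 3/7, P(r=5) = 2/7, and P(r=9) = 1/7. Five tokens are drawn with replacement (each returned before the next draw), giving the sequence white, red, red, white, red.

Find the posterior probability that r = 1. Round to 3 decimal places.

0.042

For each hypothesis, P(data | H) works out to: P(data | r = 1) = (1/10)(9/10)(9/10)(1/10)(9/10) = 0.00729; P(data | r = 4) = (4/10)(6/10)(6/10)(4/10)(6/10) = 0.03456; P(data | r = 5) = (5/10)(5/10)(5/10)(5/10)(5/10) = 0.03125; P(data | r = 9) = (9/10)(1/10)(1/10)(9/10)(1/10) = 0.00081.
Multiplying each by its prior: 1/7 · 0.00729 = 0.0010414, 3/7 · 0.03456 = 0.014811, 2/7 · 0.03125 = 0.0089286, 1/7 · 0.00081 = 0.00011571; summing to 0.024897.
Hence P(r = 1 | data) = (0.0010414) / (0.024897) = 0.041829.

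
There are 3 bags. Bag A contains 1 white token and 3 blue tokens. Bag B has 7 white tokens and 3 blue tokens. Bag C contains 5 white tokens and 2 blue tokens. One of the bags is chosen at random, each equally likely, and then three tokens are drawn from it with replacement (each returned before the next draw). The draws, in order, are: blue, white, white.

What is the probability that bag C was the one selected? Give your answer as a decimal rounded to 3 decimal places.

For each hypothesis, P(data | H) works out to: P(data | bag A) = (3/4)(1/4)(1/4) = 0.046875; P(data | bag B) = (3/10)(7/10)(7/10) = 0.147; P(data | bag C) = (2/7)(5/7)(5/7) = 0.14577.
The prior-weighted likelihoods are 1/3 · 0.046875 = 0.015625, 1/3 · 0.147 = 0.049, 1/3 · 0.14577 = 0.048591; summing to 0.11322.
So P(bag C | data) = (0.048591) / (0.11322) = 0.42919.

0.429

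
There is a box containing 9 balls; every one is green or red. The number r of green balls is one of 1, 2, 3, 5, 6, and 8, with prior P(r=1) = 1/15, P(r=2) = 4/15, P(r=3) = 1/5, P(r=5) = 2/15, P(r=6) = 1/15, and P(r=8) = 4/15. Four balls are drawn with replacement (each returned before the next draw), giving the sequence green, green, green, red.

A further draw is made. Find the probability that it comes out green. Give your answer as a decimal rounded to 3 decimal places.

Under each hypothesis, the probability of the observed sequence is: P(data | r = 1) = (1/9)(1/9)(1/9)(8/9) = 0.0012193; P(data | r = 2) = (2/9)(2/9)(2/9)(7/9) = 0.0085353; P(data | r = 3) = (3/9)(3/9)(3/9)(6/9) = 0.024691; P(data | r = 5) = (5/9)(5/9)(5/9)(4/9) = 0.076208; P(data | r = 6) = (6/9)(6/9)(6/9)(3/9) = 0.098765; P(data | r = 8) = (8/9)(8/9)(8/9)(1/9) = 0.078037.
Weighting by the prior gives 1/15 · 0.0012193 = 8.1288e-05, 4/15 · 0.0085353 = 0.0022761, 1/5 · 0.024691 = 0.0049383, 2/15 · 0.076208 = 0.010161, 1/15 · 0.098765 = 0.0065844, 4/15 · 0.078037 = 0.02081; with total 0.044851.
Dividing through by the total gives posterior P(r = 1 | data) = 0.0018124, P(r = 2 | data) = 0.050748, P(r = 3 | data) = 0.1101, P(r = 5 | data) = 0.22655, P(r = 6 | data) = 0.14681, P(r = 8 | data) = 0.46398.
Averaging over the posterior, P(green next | data) = (1/9)(0.0018124) + (2/9)(0.050748) + (1/3)(0.1101) + (5/9)(0.22655) + (2/3)(0.14681) + (8/9)(0.46398) = 0.68434.

0.684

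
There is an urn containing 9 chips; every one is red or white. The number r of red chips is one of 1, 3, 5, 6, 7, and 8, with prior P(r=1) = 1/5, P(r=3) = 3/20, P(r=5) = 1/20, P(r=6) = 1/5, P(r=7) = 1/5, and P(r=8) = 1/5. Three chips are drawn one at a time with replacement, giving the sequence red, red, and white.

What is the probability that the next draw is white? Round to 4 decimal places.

Compute the likelihood of the observed sequence for each case: P(data | r = 1) = (1/9)(1/9)(8/9) = 0.010974; P(data | r = 3) = (3/9)(3/9)(6/9) = 0.074074; P(data | r = 5) = (5/9)(5/9)(4/9) = 0.13717; P(data | r = 6) = (6/9)(6/9)(3/9) = 0.14815; P(data | r = 7) = (7/9)(7/9)(2/9) = 0.13443; P(data | r = 8) = (8/9)(8/9)(1/9) = 0.087791.
The prior-weighted likelihoods are 1/5 · 0.010974 = 0.0021948, 3/20 · 0.074074 = 0.011111, 1/20 · 0.13717 = 0.0068587, 1/5 · 0.14815 = 0.02963, 1/5 · 0.13443 = 0.026886, 1/5 · 0.087791 = 0.017558; summing to 0.094239.
Normalising, the posterior is P(r = 1 | data) = 0.02329, P(r = 3 | data) = 0.1179, P(r = 5 | data) = 0.07278, P(r = 6 | data) = 0.31441, P(r = 7 | data) = 0.2853, P(r = 8 | data) = 0.18632.
The predictive probability is P(white next | data) = (8/9)(0.02329) + (2/3)(0.1179) + (4/9)(0.07278) + (1/3)(0.31441) + (2/9)(0.2853) + (1/9)(0.18632) = 0.32056.

0.3206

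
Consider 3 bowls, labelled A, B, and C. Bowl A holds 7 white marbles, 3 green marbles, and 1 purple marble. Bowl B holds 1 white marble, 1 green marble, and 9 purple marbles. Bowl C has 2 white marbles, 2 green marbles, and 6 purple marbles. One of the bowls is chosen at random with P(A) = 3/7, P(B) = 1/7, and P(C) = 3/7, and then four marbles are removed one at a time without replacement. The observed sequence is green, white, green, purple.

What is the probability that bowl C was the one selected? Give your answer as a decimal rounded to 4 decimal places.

For each hypothesis, P(data | H) works out to: P(data | bowl A) = (3/11)(7/10)(2/9)(1/8) = 0.005303; P(data | bowl B) = (1/11)(1/10)(0/9) = 0; P(data | bowl C) = (2/10)(2/9)(1/8)(6/7) = 0.0047619.
Weighting by the prior gives 3/7 · 0.005303 = 0.0022727, 1/7 · 0 = 0, 3/7 · 0.0047619 = 0.0020408; with total 0.0043135.
Hence P(bowl C | data) = (0.0020408) / (0.0043135) = 0.47312.

0.4731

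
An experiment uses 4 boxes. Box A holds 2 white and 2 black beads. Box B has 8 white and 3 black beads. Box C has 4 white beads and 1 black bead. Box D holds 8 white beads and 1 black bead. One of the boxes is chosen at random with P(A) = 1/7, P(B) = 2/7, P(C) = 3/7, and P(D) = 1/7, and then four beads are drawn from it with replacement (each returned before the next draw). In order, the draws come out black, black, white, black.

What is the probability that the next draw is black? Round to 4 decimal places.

0.3849

Under each hypothesis, the probability of the observed sequence is: P(data | box A) = (2/4)(2/4)(2/4)(2/4) = 0.0625; P(data | box B) = (3/11)(3/11)(8/11)(3/11) = 0.014753; P(data | box C) = (1/5)(1/5)(4/5)(1/5) = 0.0064; P(data | box D) = (1/9)(1/9)(8/9)(1/9) = 0.0012193.
Multiplying each by its prior: 1/7 · 0.0625 = 0.0089286, 2/7 · 0.014753 = 0.0042152, 3/7 · 0.0064 = 0.0027429, 1/7 · 0.0012193 = 0.00017419; these sum to 0.016061.
Normalising, the posterior is P(box A | data) = 0.55592, P(box B | data) = 0.26245, P(box C | data) = 0.17078, P(box D | data) = 0.010846.
So P(black next | data) = Σ P(black next | H) P(H | data) = (1/2)(0.55592) + (3/11)(0.26245) + (1/5)(0.17078) + (1/9)(0.010846) = 0.3849.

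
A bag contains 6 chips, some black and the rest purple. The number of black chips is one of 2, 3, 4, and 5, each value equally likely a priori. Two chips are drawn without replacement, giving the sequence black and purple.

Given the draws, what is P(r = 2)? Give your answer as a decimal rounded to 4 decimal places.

0.2667

Compute the likelihood of the observed sequence for each case: P(data | r = 2) = (2/6)(4/5) = 4/15; P(data | r = 3) = (3/6)(3/5) = 3/10; P(data | r = 4) = (4/6)(2/5) = 4/15; P(data | r = 5) = (5/6)(1/5) = 1/6.
Weighting by the prior gives 1/4 · 4/15 = 1/15, 1/4 · 3/10 = 3/40, 1/4 · 4/15 = 1/15, 1/4 · 1/6 = 1/24; summing to 1/4.
By Bayes' rule, P(r = 2 | data) = (1/15) / (1/4) = 4/15.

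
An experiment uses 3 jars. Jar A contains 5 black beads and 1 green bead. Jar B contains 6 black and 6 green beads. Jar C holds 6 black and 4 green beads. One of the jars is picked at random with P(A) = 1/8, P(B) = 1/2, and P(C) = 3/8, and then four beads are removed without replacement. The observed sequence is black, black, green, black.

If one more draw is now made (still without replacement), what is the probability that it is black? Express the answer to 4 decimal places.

0.5763

For each hypothesis, P(data | H) works out to: P(data | jar A) = (5/6)(4/5)(1/4)(3/3) = 0.16667; P(data | jar B) = (6/12)(5/11)(6/10)(4/9) = 0.060606; P(data | jar C) = (6/10)(5/9)(4/8)(4/7) = 0.095238.
The prior-weighted likelihoods are 1/8 · 0.16667 = 0.020833, 1/2 · 0.060606 = 0.030303, 3/8 · 0.095238 = 0.035714; summing to 0.086851.
The posterior is then P(jar A | data) = 0.23988, P(jar B | data) = 0.34891, P(jar C | data) = 0.41121.
The predictive probability is P(black next | data) = (1)(0.23988) + (3/8)(0.34891) + (1/2)(0.41121) = 0.57632.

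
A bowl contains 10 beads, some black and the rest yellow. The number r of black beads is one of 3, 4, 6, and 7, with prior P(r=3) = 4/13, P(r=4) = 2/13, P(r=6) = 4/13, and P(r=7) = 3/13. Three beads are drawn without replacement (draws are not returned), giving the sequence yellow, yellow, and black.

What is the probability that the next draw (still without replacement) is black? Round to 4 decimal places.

0.4841

The likelihood of the observed sequence under each hypothesis: P(data | r = 3) = (7/10)(6/9)(3/8) = 0.175; P(data | r = 4) = (6/10)(5/9)(4/8) = 0.16667; P(data | r = 6) = (4/10)(3/9)(6/8) = 0.1; P(data | r = 7) = (3/10)(2/9)(7/8) = 0.058333.
The prior-weighted likelihoods are 4/13 · 0.175 = 0.053846, 2/13 · 0.16667 = 0.025641, 4/13 · 0.1 = 0.030769, 3/13 · 0.058333 = 0.013462; these sum to 0.12372.
The posterior is then P(r = 3 | data) = 0.43523, P(r = 4 | data) = 0.20725, P(r = 6 | data) = 0.2487, P(r = 7 | data) = 0.10881.
Averaging over the posterior, P(black next | data) = (2/7)(0.43523) + (3/7)(0.20725) + (5/7)(0.2487) + (6/7)(0.10881) = 0.48409.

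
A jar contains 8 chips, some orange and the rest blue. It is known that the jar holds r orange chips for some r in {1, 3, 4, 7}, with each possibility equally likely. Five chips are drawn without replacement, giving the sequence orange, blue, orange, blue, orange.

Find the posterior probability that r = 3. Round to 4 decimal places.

0.2941

Under each hypothesis, the probability of the observed sequence is: P(data | r = 1) = (1/8)(7/7)(0/6) = 0; P(data | r = 3) = (3/8)(5/7)(2/6)(4/5)(1/4) = 0.017857; P(data | r = 4) = (4/8)(4/7)(3/6)(3/5)(2/4) = 0.042857; P(data | r = 7) = (7/8)(1/7)(6/6)(0/5) = 0.
Multiplying each by its prior: 1/4 · 0 = 0, 1/4 · 0.017857 = 0.0044643, 1/4 · 0.042857 = 0.010714, 1/4 · 0 = 0; summing to 0.015179.
By Bayes' rule, P(r = 3 | data) = (0.0044643) / (0.015179) = 0.29412.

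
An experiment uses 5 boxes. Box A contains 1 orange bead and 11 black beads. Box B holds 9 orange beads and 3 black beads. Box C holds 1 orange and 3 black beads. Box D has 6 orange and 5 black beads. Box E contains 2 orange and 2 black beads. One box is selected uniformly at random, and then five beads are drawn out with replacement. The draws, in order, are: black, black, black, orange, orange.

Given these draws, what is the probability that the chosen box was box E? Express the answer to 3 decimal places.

Compute the likelihood of the observed sequence for each case: P(data | box A) = (11/12)(11/12)(11/12)(1/12)(1/12) = 0.005349; P(data | box B) = (3/12)(3/12)(3/12)(9/12)(9/12) = 0.0087891; P(data | box C) = (3/4)(3/4)(3/4)(1/4)(1/4) = 0.026367; P(data | box D) = (5/11)(5/11)(5/11)(6/11)(6/11) = 0.027941; P(data | box E) = (2/4)(2/4)(2/4)(2/4)(2/4) = 0.03125.
The prior-weighted likelihoods are 1/5 · 0.005349 = 0.0010698, 1/5 · 0.0087891 = 0.0017578, 1/5 · 0.026367 = 0.0052734, 1/5 · 0.027941 = 0.0055883, 1/5 · 0.03125 = 0.00625; summing to 0.019939.
By Bayes' rule, P(box E | data) = (0.00625) / (0.019939) = 0.31345.

0.313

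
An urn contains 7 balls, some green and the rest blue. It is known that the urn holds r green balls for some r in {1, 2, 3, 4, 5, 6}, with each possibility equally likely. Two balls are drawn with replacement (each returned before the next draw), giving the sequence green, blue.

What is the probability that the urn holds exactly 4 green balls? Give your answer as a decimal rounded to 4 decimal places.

0.2143

The likelihood of the observed sequence under each hypothesis: P(data | r = 1) = (1/7)(6/7) = 6/49; P(data | r = 2) = (2/7)(5/7) = 10/49; P(data | r = 3) = (3/7)(4/7) = 12/49; P(data | r = 4) = (4/7)(3/7) = 12/49; P(data | r = 5) = (5/7)(2/7) = 10/49; P(data | r = 6) = (6/7)(1/7) = 6/49.
The prior-weighted likelihoods are 1/6 · 6/49 = 1/49, 1/6 · 10/49 = 5/147, 1/6 · 12/49 = 2/49, 1/6 · 12/49 = 2/49, 1/6 · 10/49 = 5/147, 1/6 · 6/49 = 1/49; these sum to 4/21.
By Bayes' rule, P(r = 4 | data) = (2/49) / (4/21) = 3/14.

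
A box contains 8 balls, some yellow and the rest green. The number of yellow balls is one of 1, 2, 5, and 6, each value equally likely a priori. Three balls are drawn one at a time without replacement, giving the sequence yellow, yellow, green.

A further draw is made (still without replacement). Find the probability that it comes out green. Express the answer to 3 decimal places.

Compute the likelihood of the observed sequence for each case: P(data | r = 1) = (1/8)(0/7) = 0; P(data | r = 2) = (2/8)(1/7)(6/6) = 1/28; P(data | r = 5) = (5/8)(4/7)(3/6) = 5/28; P(data | r = 6) = (6/8)(5/7)(2/6) = 5/28.
Multiplying each by its prior: 1/4 · 0 = 0, 1/4 · 1/28 = 1/112, 1/4 · 5/28 = 5/112, 1/4 · 5/28 = 5/112; these sum to 11/112.
Normalising, the posterior is P(r = 1 | data) = 0, P(r = 2 | data) = 1/11, P(r = 5 | data) = 5/11, P(r = 6 | data) = 5/11.
The predictive probability is P(green next | data) = (1)(1/11) + (2/5)(5/11) + (1/5)(5/11) = 4/11.

0.364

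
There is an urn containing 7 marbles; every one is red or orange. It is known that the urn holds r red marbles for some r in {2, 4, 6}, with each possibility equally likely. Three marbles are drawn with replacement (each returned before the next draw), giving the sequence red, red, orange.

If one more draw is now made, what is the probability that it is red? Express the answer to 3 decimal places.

The likelihood of the observed sequence under each hypothesis: P(data | r = 2) = (2/7)(2/7)(5/7) = 0.058309; P(data | r = 4) = (4/7)(4/7)(3/7) = 0.13994; P(data | r = 6) = (6/7)(6/7)(1/7) = 0.10496.
The prior-weighted likelihoods are 1/3 · 0.058309 = 0.019436, 1/3 · 0.13994 = 0.046647, 1/3 · 0.10496 = 0.034985; with total 0.10107.
The posterior is then P(r = 2 | data) = 0.19231, P(r = 4 | data) = 0.46154, P(r = 6 | data) = 0.34615.
The predictive probability is P(red next | data) = (2/7)(0.19231) + (4/7)(0.46154) + (6/7)(0.34615) = 0.61538.

0.615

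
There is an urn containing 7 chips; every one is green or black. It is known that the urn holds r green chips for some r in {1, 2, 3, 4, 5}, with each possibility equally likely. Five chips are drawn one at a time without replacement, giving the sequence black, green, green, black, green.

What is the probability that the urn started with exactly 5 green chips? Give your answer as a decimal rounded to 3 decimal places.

For each hypothesis, P(data | H) works out to: P(data | r = 1) = (6/7)(1/6)(0/5) = 0; P(data | r = 2) = (5/7)(2/6)(1/5)(4/4)(0/3) = 0; P(data | r = 3) = (4/7)(3/6)(2/5)(3/4)(1/3) = 1/35; P(data | r = 4) = (3/7)(4/6)(3/5)(2/4)(2/3) = 2/35; P(data | r = 5) = (2/7)(5/6)(4/5)(1/4)(3/3) = 1/21.
Weighting by the prior gives 1/5 · 0 = 0, 1/5 · 0 = 0, 1/5 · 1/35 = 1/175, 1/5 · 2/35 = 2/175, 1/5 · 1/21 = 1/105; summing to 2/75.
Therefore the posterior P(r = 5 | data) = (1/105) / (2/75) = 5/14.

0.357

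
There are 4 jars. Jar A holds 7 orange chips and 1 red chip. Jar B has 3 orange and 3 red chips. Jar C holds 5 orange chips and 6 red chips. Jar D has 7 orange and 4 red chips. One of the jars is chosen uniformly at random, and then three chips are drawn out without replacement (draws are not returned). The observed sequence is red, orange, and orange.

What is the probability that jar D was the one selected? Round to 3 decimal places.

For each hypothesis, P(data | H) works out to: P(data | jar A) = (1/8)(7/7)(6/6) = 0.125; P(data | jar B) = (3/6)(3/5)(2/4) = 0.15; P(data | jar C) = (6/11)(5/10)(4/9) = 0.12121; P(data | jar D) = (4/11)(7/10)(6/9) = 0.1697.
The prior-weighted likelihoods are 1/4 · 0.125 = 0.03125, 1/4 · 0.15 = 0.0375, 1/4 · 0.12121 = 0.030303, 1/4 · 0.1697 = 0.042424; with total 0.14148.
By Bayes' rule, P(jar D | data) = (0.042424) / (0.14148) = 0.29987.

0.300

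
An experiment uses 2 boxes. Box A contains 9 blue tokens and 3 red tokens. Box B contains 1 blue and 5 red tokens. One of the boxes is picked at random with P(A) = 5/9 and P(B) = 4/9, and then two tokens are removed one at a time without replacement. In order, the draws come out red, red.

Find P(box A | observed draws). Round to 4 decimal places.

0.0785

Under each hypothesis, the probability of the observed sequence is: P(data | box A) = (3/12)(2/11) = 1/22; P(data | box B) = (5/6)(4/5) = 2/3.
The prior-weighted likelihoods are 5/9 · 1/22 = 5/198, 4/9 · 2/3 = 8/27; these sum to 191/594.
Hence P(box A | data) = (5/198) / (191/594) = 15/191.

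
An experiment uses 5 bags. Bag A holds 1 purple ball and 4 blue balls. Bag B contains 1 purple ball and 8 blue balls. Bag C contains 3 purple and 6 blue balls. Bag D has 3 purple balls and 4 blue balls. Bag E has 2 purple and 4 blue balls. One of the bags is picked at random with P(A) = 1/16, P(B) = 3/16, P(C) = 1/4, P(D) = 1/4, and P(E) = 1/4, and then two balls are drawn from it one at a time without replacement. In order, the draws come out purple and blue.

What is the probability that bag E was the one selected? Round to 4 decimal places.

Under each hypothesis, the probability of the observed sequence is: P(data | bag A) = (1/5)(4/4) = 1/5; P(data | bag B) = (1/9)(8/8) = 1/9; P(data | bag C) = (3/9)(6/8) = 1/4; P(data | bag D) = (3/7)(4/6) = 2/7; P(data | bag E) = (2/6)(4/5) = 4/15.
The prior-weighted likelihoods are 1/16 · 1/5 = 1/80, 3/16 · 1/9 = 1/48, 1/4 · 1/4 = 1/16, 1/4 · 2/7 = 1/14, 1/4 · 4/15 = 1/15; these sum to 131/560.
So P(bag E | data) = (1/15) / (131/560) = 112/393.

0.2850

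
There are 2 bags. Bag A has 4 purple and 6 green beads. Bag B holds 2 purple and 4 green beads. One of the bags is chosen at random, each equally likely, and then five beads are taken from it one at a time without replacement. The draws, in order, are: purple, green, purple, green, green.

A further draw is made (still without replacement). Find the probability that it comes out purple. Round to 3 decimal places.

Under each hypothesis, the probability of the observed sequence is: P(data | bag A) = (4/10)(6/9)(3/8)(5/7)(4/6) = 1/21; P(data | bag B) = (2/6)(4/5)(1/4)(3/3)(2/2) = 1/15.
Multiplying each by its prior: 1/2 · 1/21 = 1/42, 1/2 · 1/15 = 1/30; these sum to 2/35.
Normalising, the posterior is P(bag A | data) = 5/12, P(bag B | data) = 7/12.
Averaging over the posterior, P(purple next | data) = (2/5)(5/12) + (0)(7/12) = 1/6.

0.167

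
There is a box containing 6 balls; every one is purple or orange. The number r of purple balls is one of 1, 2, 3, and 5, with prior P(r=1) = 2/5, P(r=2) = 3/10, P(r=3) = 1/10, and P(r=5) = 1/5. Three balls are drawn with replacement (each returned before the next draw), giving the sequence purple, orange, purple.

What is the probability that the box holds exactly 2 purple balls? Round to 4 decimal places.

0.3310

The likelihood of the observed sequence under each hypothesis: P(data | r = 1) = (1/6)(5/6)(1/6) = 5/216; P(data | r = 2) = (2/6)(4/6)(2/6) = 2/27; P(data | r = 3) = (3/6)(3/6)(3/6) = 1/8; P(data | r = 5) = (5/6)(1/6)(5/6) = 25/216.
The prior-weighted likelihoods are 2/5 · 5/216 = 1/108, 3/10 · 2/27 = 1/45, 1/10 · 1/8 = 1/80, 1/5 · 25/216 = 5/216; summing to 29/432.
Hence P(r = 2 | data) = (1/45) / (29/432) = 48/145.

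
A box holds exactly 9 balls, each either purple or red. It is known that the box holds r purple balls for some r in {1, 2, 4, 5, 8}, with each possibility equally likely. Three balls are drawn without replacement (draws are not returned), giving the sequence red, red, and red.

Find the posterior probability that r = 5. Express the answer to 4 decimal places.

0.0381

Compute the likelihood of the observed sequence for each case: P(data | r = 1) = (8/9)(7/8)(6/7) = 2/3; P(data | r = 2) = (7/9)(6/8)(5/7) = 5/12; P(data | r = 4) = (5/9)(4/8)(3/7) = 5/42; P(data | r = 5) = (4/9)(3/8)(2/7) = 1/21; P(data | r = 8) = (1/9)(0/8) = 0.
The prior-weighted likelihoods are 1/5 · 2/3 = 2/15, 1/5 · 5/12 = 1/12, 1/5 · 5/42 = 1/42, 1/5 · 1/21 = 1/105, 1/5 · 0 = 0; summing to 1/4.
Therefore the posterior P(r = 5 | data) = (1/105) / (1/4) = 4/105.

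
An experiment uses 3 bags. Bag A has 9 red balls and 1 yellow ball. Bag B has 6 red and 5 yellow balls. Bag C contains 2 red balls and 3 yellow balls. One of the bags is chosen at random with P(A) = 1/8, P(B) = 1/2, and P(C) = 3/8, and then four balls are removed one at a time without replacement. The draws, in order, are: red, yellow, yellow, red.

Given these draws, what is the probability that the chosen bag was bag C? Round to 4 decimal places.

0.4975

For each hypothesis, P(data | H) works out to: P(data | bag A) = (9/10)(1/9)(0/8) = 0; P(data | bag B) = (6/11)(5/10)(4/9)(5/8) = 0.075758; P(data | bag C) = (2/5)(3/4)(2/3)(1/2) = 0.1.
The prior-weighted likelihoods are 1/8 · 0 = 0, 1/2 · 0.075758 = 0.037879, 3/8 · 0.1 = 0.0375; summing to 0.075379.
Hence P(bag C | data) = (0.0375) / (0.075379) = 0.49749.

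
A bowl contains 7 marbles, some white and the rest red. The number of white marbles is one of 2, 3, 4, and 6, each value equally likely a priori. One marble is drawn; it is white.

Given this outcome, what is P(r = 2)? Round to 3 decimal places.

0.133

Compute the likelihood of this draw for each case: P(data | r = 2) = (2/7) = 2/7; P(data | r = 3) = (3/7) = 3/7; P(data | r = 4) = (4/7) = 4/7; P(data | r = 6) = (6/7) = 6/7.
The prior-weighted likelihoods are 1/4 · 2/7 = 1/14, 1/4 · 3/7 = 3/28, 1/4 · 4/7 = 1/7, 1/4 · 6/7 = 3/14; with total 15/28.
Hence P(r = 2 | data) = (1/14) / (15/28) = 2/15.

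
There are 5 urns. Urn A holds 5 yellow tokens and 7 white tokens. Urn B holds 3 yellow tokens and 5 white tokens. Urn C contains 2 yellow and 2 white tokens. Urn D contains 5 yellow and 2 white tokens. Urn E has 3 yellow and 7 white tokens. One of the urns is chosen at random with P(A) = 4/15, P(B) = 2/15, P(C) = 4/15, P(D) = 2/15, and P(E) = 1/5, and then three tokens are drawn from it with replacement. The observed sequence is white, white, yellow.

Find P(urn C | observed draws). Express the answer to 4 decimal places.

0.2607

The likelihood of the observed sequence under each hypothesis: P(data | urn A) = (7/12)(7/12)(5/12) = 0.14178; P(data | urn B) = (5/8)(5/8)(3/8) = 0.14648; P(data | urn C) = (2/4)(2/4)(2/4) = 0.125; P(data | urn D) = (2/7)(2/7)(5/7) = 0.058309; P(data | urn E) = (7/10)(7/10)(3/10) = 0.147.
Multiplying each by its prior: 4/15 · 0.14178 = 0.037809, 2/15 · 0.14648 = 0.019531, 4/15 · 0.125 = 0.033333, 2/15 · 0.058309 = 0.0077745, 1/5 · 0.147 = 0.0294; summing to 0.12785.
Hence P(urn C | data) = (0.033333) / (0.12785) = 0.26073.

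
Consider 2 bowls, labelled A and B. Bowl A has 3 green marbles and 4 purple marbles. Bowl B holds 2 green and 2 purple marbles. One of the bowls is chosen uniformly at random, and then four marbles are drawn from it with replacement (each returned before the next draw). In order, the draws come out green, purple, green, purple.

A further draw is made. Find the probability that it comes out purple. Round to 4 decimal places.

The likelihood of the observed sequence under each hypothesis: P(data | bowl A) = (3/7)(4/7)(3/7)(4/7) = 0.059975; P(data | bowl B) = (2/4)(2/4)(2/4)(2/4) = 0.0625.
Weighting by the prior gives 1/2 · 0.059975 = 0.029988, 1/2 · 0.0625 = 0.03125; with total 0.061238.
The posterior is then P(bowl A | data) = 0.48969, P(bowl B | data) = 0.51031.
The predictive probability is P(purple next | data) = (4/7)(0.48969) + (1/2)(0.51031) = 0.53498.

0.5350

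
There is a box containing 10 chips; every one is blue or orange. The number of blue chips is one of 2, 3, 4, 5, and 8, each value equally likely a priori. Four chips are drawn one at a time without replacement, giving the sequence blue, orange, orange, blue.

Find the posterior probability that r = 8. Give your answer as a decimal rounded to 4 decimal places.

0.0906

Under each hypothesis, the probability of the observed sequence is: P(data | r = 2) = (2/10)(8/9)(7/8)(1/7) = 0.022222; P(data | r = 3) = (3/10)(7/9)(6/8)(2/7) = 0.05; P(data | r = 4) = (4/10)(6/9)(5/8)(3/7) = 0.071429; P(data | r = 5) = (5/10)(5/9)(4/8)(4/7) = 0.079365; P(data | r = 8) = (8/10)(2/9)(1/8)(7/7) = 0.022222.
Weighting by the prior gives 1/5 · 0.022222 = 0.0044444, 1/5 · 0.05 = 0.01, 1/5 · 0.071429 = 0.014286, 1/5 · 0.079365 = 0.015873, 1/5 · 0.022222 = 0.0044444; these sum to 0.049048.
Therefore the posterior P(r = 8 | data) = (0.0044444) / (0.049048) = 0.090615.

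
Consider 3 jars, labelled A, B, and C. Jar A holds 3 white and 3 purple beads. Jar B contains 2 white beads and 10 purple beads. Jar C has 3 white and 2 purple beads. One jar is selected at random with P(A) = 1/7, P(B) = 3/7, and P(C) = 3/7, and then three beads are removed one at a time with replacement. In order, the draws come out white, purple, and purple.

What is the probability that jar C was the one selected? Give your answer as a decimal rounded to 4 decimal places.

For each hypothesis, P(data | H) works out to: P(data | jar A) = (3/6)(3/6)(3/6) = 0.125; P(data | jar B) = (2/12)(10/12)(10/12) = 0.11574; P(data | jar C) = (3/5)(2/5)(2/5) = 0.096.
The prior-weighted likelihoods are 1/7 · 0.125 = 0.017857, 3/7 · 0.11574 = 0.049603, 3/7 · 0.096 = 0.041143; with total 0.1086.
By Bayes' rule, P(jar C | data) = (0.041143) / (0.1086) = 0.37884.

0.3788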